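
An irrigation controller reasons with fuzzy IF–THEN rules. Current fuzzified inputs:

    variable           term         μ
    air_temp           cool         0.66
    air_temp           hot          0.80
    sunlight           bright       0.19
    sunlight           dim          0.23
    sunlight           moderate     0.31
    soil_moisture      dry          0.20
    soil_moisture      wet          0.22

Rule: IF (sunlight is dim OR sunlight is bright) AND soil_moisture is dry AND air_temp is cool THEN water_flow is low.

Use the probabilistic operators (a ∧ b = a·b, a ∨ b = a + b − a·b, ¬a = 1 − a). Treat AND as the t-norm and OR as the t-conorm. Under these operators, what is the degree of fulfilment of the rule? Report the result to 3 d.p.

firing strength: (dim=0.23 OR bright=0.19) = 0.3763; AND[a·b] with dry=0.20, cool=0.66 → w = 0.0497

0.050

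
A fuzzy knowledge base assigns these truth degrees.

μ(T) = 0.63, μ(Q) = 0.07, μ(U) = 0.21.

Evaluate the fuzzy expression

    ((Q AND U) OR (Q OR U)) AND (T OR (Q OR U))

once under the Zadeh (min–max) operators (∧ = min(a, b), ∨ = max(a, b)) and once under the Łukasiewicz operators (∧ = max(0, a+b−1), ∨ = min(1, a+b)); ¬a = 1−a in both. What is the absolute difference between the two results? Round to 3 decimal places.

Under Zadeh (min–max):
  Q AND U = min(a, b) on (0.07, 0.21) = 0.07
  Q OR U = max(a, b) on (0.07, 0.21) = 0.21
  (Q AND U) OR (Q OR U) = max(a, b) on (0.07, 0.21) = 0.21
  Q OR U = max(a, b) on (0.07, 0.21) = 0.21
  T OR (Q OR U) = max(a, b) on (0.63, 0.21) = 0.63
  ((Q AND U) OR (Q OR U)) AND (T OR (Q OR U)) = min(a, b) on (0.21, 0.63) = 0.21
  → value = 0.2100
Under Łukasiewicz:
  Q AND U = max(0, a+b−1) on (0.07, 0.21) = 0.00
  Q OR U = min(1, a+b) on (0.07, 0.21) = 0.28
  (Q AND U) OR (Q OR U) = min(1, a+b) on (0.00, 0.28) = 0.28
  Q OR U = min(1, a+b) on (0.07, 0.21) = 0.28
  T OR (Q OR U) = min(1, a+b) on (0.63, 0.28) = 0.91
  ((Q AND U) OR (Q OR U)) AND (T OR (Q OR U)) = max(0, a+b−1) on (0.28, 0.91) = 0.19
  → value = 0.1900
|0.2100 − 0.1900| = 0.020

0.020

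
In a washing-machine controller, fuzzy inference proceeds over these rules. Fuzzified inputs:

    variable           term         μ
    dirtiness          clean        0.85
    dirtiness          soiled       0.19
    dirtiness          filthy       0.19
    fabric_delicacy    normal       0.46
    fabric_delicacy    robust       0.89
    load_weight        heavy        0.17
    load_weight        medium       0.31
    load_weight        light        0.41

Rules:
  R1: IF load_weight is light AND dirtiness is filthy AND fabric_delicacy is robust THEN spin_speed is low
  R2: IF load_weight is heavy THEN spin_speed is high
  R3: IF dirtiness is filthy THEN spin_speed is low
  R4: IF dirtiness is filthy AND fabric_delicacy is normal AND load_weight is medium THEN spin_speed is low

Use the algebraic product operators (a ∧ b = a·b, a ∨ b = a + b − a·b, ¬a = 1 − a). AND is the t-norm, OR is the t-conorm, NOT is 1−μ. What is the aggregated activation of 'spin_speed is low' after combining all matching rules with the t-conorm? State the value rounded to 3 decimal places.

0.267

R1: light=0.41, filthy=0.19, robust=0.89; AND[a·b] → w = 0.0693
R2: heavy=0.17 → w = 0.1700
R3: filthy=0.19 → w = 0.1900
R4: filthy=0.19, normal=0.46, medium=0.31; AND[a·b] → w = 0.0271
Rules with consequent 'low': {R1, R3, R4} → strengths 0.0693, 0.1900, 0.0271
Aggregate via t-conorm [a + b − a·b]: 0.2666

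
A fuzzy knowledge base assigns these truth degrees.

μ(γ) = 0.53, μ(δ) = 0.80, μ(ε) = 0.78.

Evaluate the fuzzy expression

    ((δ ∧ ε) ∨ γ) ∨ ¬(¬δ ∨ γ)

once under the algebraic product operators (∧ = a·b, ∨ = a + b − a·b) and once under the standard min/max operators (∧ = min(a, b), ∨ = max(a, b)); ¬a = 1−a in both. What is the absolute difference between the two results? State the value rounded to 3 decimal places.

Under algebraic product:
  δ ∧ ε = a·b on (0.8000, 0.7800) = 0.6240
  (δ ∧ ε) ∨ γ = a + b − a·b on (0.6240, 0.5300) = 0.8233
  ¬δ = 1 − 0.8000 = 0.2000
  ¬δ ∨ γ = a + b − a·b on (0.2000, 0.5300) = 0.6240
  ¬(¬δ ∨ γ) = 1 − 0.6240 = 0.3760
  ((δ ∧ ε) ∨ γ) ∨ ¬(¬δ ∨ γ) = a + b − a·b on (0.8233, 0.3760) = 0.8897
  → value = 0.8897
Under standard min/max:
  δ ∧ ε = min(a, b) on (0.80, 0.78) = 0.78
  (δ ∧ ε) ∨ γ = max(a, b) on (0.78, 0.53) = 0.78
  ¬δ = 1 − 0.80 = 0.20
  ¬δ ∨ γ = max(a, b) on (0.20, 0.53) = 0.53
  ¬(¬δ ∨ γ) = 1 − 0.53 = 0.47
  ((δ ∧ ε) ∨ γ) ∨ ¬(¬δ ∨ γ) = max(a, b) on (0.78, 0.47) = 0.78
  → value = 0.7800
|0.8897 − 0.7800| = 0.110

0.110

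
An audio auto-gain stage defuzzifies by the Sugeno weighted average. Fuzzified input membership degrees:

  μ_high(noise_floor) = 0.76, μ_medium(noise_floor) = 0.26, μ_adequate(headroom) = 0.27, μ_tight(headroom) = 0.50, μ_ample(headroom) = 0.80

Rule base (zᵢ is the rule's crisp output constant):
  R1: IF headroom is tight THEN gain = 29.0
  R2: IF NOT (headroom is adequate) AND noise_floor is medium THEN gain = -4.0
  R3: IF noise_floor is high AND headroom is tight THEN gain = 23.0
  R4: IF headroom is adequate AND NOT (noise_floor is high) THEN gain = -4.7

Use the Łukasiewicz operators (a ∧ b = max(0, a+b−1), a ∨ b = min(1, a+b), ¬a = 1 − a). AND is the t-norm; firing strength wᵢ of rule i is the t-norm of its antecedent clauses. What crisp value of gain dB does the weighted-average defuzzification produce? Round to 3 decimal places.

26.947

R1 (z=29.0): tight=0.50 → w = 0.50
R2 (z=-4.0): ¬adequate=1−0.27=0.73, medium=0.26; AND[max(0, a+b−1)] → w = 0.00
R3 (z=23.0): high=0.76, tight=0.50; AND[max(0, a+b−1)] → w = 0.26
R4 (z=-4.7): adequate=0.27, ¬high=1−0.76=0.24; AND[max(0, a+b−1)] → w = 0.00
Weighted average = (0.50·29.0 + 0.00·-4.0 + 0.26·23.0 + 0.00·-4.7) / (0.50 + 0.00 + 0.26 + 0.00)
  = 20.4800 / 0.7600 = 26.947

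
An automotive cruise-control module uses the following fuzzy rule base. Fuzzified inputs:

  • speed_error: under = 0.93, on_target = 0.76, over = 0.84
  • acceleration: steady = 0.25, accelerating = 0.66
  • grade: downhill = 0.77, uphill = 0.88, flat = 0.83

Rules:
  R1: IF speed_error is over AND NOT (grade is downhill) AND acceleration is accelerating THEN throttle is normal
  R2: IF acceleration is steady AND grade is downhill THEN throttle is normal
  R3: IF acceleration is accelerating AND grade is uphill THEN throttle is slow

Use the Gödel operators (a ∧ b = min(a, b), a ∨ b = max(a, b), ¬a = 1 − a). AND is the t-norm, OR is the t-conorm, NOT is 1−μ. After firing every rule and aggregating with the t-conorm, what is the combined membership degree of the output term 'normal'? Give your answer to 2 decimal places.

0.25

R1: over=0.84, ¬downhill=1−0.77=0.23, accelerating=0.66; AND[min(a, b)] → w = 0.23
R2: steady=0.25, downhill=0.77; AND[min(a, b)] → w = 0.25
R3: accelerating=0.66, uphill=0.88; AND[min(a, b)] → w = 0.66
Rules with consequent 'normal': {R1, R2} → strengths 0.23, 0.25
Aggregate via t-conorm [max(a, b)]: 0.25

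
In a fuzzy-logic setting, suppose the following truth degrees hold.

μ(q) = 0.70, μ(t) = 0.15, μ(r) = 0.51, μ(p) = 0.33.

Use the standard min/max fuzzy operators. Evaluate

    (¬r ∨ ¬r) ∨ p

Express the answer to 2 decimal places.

¬r = 1 − 0.51 = 0.49
¬r = 1 − 0.51 = 0.49
¬r ∨ ¬r = max(a, b) on (0.49, 0.49) = 0.49
(¬r ∨ ¬r) ∨ p = max(a, b) on (0.49, 0.33) = 0.49

0.49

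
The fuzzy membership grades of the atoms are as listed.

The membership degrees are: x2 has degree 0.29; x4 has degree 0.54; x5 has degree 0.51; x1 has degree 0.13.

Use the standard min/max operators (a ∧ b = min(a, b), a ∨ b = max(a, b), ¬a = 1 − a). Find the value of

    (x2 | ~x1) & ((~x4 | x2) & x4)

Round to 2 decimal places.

~x1 = 1 − 0.13 = 0.87
x2 | ~x1 = max(a, b) on (0.29, 0.87) = 0.87
~x4 = 1 − 0.54 = 0.46
~x4 | x2 = max(a, b) on (0.46, 0.29) = 0.46
(~x4 | x2) & x4 = min(a, b) on (0.46, 0.54) = 0.46
(x2 | ~x1) & ((~x4 | x2) & x4) = min(a, b) on (0.87, 0.46) = 0.46

0.46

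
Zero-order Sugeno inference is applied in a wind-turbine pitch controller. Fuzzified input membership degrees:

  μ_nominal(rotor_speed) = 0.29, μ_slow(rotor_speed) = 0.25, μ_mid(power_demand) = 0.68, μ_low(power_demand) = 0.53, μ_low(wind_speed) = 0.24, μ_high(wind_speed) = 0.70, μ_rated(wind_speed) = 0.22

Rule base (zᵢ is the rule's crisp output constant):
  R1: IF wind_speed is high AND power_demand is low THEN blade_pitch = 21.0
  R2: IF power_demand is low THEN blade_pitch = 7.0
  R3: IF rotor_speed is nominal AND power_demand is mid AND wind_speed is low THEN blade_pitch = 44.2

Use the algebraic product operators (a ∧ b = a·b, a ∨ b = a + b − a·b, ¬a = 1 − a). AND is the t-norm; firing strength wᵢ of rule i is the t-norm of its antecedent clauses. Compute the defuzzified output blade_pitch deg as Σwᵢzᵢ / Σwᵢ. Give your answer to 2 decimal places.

14.33

R1 (z=21.0): high=0.70, low=0.53; AND[a·b] → w = 0.3710
R2 (z=7.0): low=0.53 → w = 0.5300
R3 (z=44.2): nominal=0.29, mid=0.68, low=0.24; AND[a·b] → w = 0.0473
Weighted average = (0.3710·21.0 + 0.5300·7.0 + 0.0473·44.2) / (0.3710 + 0.5300 + 0.0473)
  = 13.5929 / 0.9483 = 14.33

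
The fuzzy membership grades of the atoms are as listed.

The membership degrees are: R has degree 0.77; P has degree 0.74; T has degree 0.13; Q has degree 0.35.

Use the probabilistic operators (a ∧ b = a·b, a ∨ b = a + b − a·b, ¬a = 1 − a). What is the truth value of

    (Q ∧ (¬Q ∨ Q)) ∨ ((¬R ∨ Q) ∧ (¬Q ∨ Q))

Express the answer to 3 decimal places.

0.552

¬Q = 1 − 0.3500 = 0.6500
¬Q ∨ Q = a + b − a·b on (0.6500, 0.3500) = 0.7725
Q ∧ (¬Q ∨ Q) = a·b on (0.3500, 0.7725) = 0.2704
¬R = 1 − 0.7700 = 0.2300
¬R ∨ Q = a + b − a·b on (0.2300, 0.3500) = 0.4995
¬Q = 1 − 0.3500 = 0.6500
¬Q ∨ Q = a + b − a·b on (0.6500, 0.3500) = 0.7725
(¬R ∨ Q) ∧ (¬Q ∨ Q) = a·b on (0.4995, 0.7725) = 0.3859
(Q ∧ (¬Q ∨ Q)) ∨ ((¬R ∨ Q) ∧ (¬Q ∨ Q)) = a + b − a·b on (0.2704, 0.3859) = 0.5519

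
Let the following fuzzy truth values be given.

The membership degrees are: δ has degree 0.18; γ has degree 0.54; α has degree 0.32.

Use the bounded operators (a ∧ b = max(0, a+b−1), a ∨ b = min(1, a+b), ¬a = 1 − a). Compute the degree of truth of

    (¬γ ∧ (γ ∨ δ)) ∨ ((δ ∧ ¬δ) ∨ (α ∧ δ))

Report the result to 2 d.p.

0.18

¬γ = 1 − 0.54 = 0.46
γ ∨ δ = min(1, a+b) on (0.54, 0.18) = 0.72
¬γ ∧ (γ ∨ δ) = max(0, a+b−1) on (0.46, 0.72) = 0.18
¬δ = 1 − 0.18 = 0.82
δ ∧ ¬δ = max(0, a+b−1) on (0.18, 0.82) = 0.00
α ∧ δ = max(0, a+b−1) on (0.32, 0.18) = 0.00
(δ ∧ ¬δ) ∨ (α ∧ δ) = min(1, a+b) on (0.00, 0.00) = 0.00
(¬γ ∧ (γ ∨ δ)) ∨ ((δ ∧ ¬δ) ∨ (α ∧ δ)) = min(1, a+b) on (0.18, 0.00) = 0.18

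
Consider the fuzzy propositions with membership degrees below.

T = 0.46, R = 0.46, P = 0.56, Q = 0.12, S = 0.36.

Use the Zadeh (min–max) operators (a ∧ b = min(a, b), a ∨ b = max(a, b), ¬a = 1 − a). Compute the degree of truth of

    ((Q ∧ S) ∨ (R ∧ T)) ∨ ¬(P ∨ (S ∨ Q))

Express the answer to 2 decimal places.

Q ∧ S = min(a, b) on (0.12, 0.36) = 0.12
R ∧ T = min(a, b) on (0.46, 0.46) = 0.46
(Q ∧ S) ∨ (R ∧ T) = max(a, b) on (0.12, 0.46) = 0.46
S ∨ Q = max(a, b) on (0.36, 0.12) = 0.36
P ∨ (S ∨ Q) = max(a, b) on (0.56, 0.36) = 0.56
¬(P ∨ (S ∨ Q)) = 1 − 0.56 = 0.44
((Q ∧ S) ∨ (R ∧ T)) ∨ ¬(P ∨ (S ∨ Q)) = max(a, b) on (0.46, 0.44) = 0.46

0.46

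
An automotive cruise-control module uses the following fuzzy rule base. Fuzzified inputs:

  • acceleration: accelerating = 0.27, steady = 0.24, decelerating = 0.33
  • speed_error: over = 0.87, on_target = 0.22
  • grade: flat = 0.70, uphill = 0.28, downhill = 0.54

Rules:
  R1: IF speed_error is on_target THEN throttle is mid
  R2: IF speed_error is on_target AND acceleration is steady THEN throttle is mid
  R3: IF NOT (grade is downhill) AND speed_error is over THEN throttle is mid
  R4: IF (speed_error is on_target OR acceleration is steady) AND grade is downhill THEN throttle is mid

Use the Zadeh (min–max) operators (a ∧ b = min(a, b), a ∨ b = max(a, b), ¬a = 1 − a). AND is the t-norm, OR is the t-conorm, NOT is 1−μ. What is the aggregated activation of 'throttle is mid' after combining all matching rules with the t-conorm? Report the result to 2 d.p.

0.46

R1: on_target=0.22 → w = 0.22
R2: on_target=0.22, steady=0.24; AND[min(a, b)] → w = 0.22
R3: ¬downhill=1−0.54=0.46, over=0.87; AND[min(a, b)] → w = 0.46
R4: (on_target=0.22 OR steady=0.24) = 0.24; AND[min(a, b)] with downhill=0.54 → w = 0.24
Rules with consequent 'mid': {R1, R2, R3, R4} → strengths 0.22, 0.22, 0.46, 0.24
Aggregate via t-conorm [max(a, b)]: 0.46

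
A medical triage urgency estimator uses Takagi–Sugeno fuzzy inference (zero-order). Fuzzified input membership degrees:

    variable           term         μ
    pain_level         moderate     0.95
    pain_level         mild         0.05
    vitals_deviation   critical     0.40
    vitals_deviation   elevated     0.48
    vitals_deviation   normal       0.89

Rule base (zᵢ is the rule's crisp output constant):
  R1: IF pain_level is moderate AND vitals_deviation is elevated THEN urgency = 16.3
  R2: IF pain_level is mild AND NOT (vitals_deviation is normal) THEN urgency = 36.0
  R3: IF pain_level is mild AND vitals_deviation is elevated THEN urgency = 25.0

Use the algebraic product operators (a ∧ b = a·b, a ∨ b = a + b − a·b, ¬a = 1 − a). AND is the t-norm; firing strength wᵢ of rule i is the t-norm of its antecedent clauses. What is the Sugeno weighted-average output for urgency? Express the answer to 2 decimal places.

R1 (z=16.3): moderate=0.95, elevated=0.48; AND[a·b] → w = 0.4560
R2 (z=36.0): mild=0.05, ¬normal=1−0.89=0.11; AND[a·b] → w = 0.0055
R3 (z=25.0): mild=0.05, elevated=0.48; AND[a·b] → w = 0.0240
Weighted average = (0.4560·16.3 + 0.0055·36.0 + 0.0240·25.0) / (0.4560 + 0.0055 + 0.0240)
  = 8.2308 / 0.4855 = 16.95

16.95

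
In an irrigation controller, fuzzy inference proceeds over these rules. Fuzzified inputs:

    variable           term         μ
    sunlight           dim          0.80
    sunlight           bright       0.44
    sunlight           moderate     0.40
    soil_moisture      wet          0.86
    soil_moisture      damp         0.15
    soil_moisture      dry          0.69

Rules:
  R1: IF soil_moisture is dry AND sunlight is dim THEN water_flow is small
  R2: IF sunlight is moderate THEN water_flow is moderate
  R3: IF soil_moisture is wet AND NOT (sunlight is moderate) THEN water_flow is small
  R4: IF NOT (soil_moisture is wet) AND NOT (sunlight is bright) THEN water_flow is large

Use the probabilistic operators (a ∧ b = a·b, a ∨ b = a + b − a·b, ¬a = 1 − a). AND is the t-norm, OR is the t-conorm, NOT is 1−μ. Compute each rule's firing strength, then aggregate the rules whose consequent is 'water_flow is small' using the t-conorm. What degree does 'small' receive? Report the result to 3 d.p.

R1: dry=0.69, dim=0.80; AND[a·b] → w = 0.5520
R2: moderate=0.40 → w = 0.4000
R3: wet=0.86, ¬moderate=1−0.40=0.60; AND[a·b] → w = 0.5160
R4: ¬wet=1−0.86=0.14, ¬bright=1−0.44=0.56; AND[a·b] → w = 0.0784
Rules with consequent 'small': {R1, R3} → strengths 0.5520, 0.5160
Aggregate via t-conorm [a + b − a·b]: 0.7832

0.783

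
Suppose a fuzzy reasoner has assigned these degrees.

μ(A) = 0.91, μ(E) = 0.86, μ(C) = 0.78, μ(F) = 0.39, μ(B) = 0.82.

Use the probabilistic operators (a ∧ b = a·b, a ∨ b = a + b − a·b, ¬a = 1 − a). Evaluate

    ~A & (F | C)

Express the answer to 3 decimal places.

~A = 1 − 0.9100 = 0.0900
F | C = a + b − a·b on (0.3900, 0.7800) = 0.8658
~A & (F | C) = a·b on (0.0900, 0.8658) = 0.0779

0.078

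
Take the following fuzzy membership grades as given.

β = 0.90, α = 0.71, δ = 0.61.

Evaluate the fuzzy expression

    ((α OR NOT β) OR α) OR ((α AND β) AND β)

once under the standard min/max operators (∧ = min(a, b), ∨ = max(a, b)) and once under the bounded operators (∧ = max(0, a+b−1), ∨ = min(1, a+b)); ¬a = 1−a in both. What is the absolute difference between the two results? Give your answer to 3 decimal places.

Under standard min/max:
  NOT β = 1 − 0.90 = 0.10
  α OR NOT β = max(a, b) on (0.71, 0.10) = 0.71
  (α OR NOT β) OR α = max(a, b) on (0.71, 0.71) = 0.71
  α AND β = min(a, b) on (0.71, 0.90) = 0.71
  (α AND β) AND β = min(a, b) on (0.71, 0.90) = 0.71
  ((α OR NOT β) OR α) OR ((α AND β) AND β) = max(a, b) on (0.71, 0.71) = 0.71
  → value = 0.7100
Under bounded:
  NOT β = 1 − 0.90 = 0.10
  α OR NOT β = min(1, a+b) on (0.71, 0.10) = 0.81
  (α OR NOT β) OR α = min(1, a+b) on (0.81, 0.71) = 1.00
  α AND β = max(0, a+b−1) on (0.71, 0.90) = 0.61
  (α AND β) AND β = max(0, a+b−1) on (0.61, 0.90) = 0.51
  ((α OR NOT β) OR α) OR ((α AND β) AND β) = min(1, a+b) on (1.00, 0.51) = 1.00
  → value = 1.0000
|0.7100 − 1.0000| = 0.290

0.290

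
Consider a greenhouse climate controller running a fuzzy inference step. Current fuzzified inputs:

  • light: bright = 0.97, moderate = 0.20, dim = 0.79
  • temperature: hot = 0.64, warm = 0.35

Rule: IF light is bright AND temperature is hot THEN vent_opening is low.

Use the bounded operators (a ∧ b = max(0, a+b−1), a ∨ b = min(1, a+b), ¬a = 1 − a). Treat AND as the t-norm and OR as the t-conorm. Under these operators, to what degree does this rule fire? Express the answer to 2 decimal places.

0.61

firing strength: bright=0.97, hot=0.64; AND[max(0, a+b−1)] → w = 0.61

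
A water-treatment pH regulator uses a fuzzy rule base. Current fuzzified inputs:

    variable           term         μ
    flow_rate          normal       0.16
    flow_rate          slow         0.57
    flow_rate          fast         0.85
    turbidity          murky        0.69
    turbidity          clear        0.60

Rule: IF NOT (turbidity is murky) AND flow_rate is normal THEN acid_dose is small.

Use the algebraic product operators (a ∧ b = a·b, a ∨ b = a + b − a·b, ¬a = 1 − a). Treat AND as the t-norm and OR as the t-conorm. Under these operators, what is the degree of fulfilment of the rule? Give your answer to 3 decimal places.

firing strength: ¬murky=1−0.69=0.31, normal=0.16; AND[a·b] → w = 0.0496

0.050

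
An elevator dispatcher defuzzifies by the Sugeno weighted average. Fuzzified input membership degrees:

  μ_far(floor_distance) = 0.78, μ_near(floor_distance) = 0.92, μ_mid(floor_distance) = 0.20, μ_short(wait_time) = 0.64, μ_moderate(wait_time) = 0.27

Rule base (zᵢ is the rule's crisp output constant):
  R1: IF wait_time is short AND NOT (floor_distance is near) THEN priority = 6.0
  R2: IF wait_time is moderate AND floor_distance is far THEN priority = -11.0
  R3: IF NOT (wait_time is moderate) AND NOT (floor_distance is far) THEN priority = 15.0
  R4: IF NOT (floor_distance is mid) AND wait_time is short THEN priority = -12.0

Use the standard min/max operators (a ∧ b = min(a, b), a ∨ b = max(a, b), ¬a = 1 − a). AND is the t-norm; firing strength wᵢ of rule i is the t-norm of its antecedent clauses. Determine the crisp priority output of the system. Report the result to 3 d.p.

R1 (z=6.0): short=0.64, ¬near=1−0.92=0.08; AND[min(a, b)] → w = 0.08
R2 (z=-11.0): moderate=0.27, far=0.78; AND[min(a, b)] → w = 0.27
R3 (z=15.0): ¬moderate=1−0.27=0.73, ¬far=1−0.78=0.22; AND[min(a, b)] → w = 0.22
R4 (z=-12.0): ¬mid=1−0.20=0.80, short=0.64; AND[min(a, b)] → w = 0.64
Weighted average = (0.08·6.0 + 0.27·-11.0 + 0.22·15.0 + 0.64·-12.0) / (0.08 + 0.27 + 0.22 + 0.64)
  = -6.8700 / 1.2100 = -5.678

-5.678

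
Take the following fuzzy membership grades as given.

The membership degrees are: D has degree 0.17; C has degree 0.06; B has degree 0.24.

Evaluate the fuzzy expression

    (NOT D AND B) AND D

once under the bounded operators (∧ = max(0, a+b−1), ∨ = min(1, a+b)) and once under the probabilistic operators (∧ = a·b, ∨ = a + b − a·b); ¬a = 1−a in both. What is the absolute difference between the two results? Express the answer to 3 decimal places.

Under bounded:
  NOT D = 1 − 0.17 = 0.83
  NOT D AND B = max(0, a+b−1) on (0.83, 0.24) = 0.07
  (NOT D AND B) AND D = max(0, a+b−1) on (0.07, 0.17) = 0.00
  → value = 0.0000
Under probabilistic:
  NOT D = 1 − 0.1700 = 0.8300
  NOT D AND B = a·b on (0.8300, 0.2400) = 0.1992
  (NOT D AND B) AND D = a·b on (0.1992, 0.1700) = 0.0339
  → value = 0.0339
|0.0000 − 0.0339| = 0.034

0.034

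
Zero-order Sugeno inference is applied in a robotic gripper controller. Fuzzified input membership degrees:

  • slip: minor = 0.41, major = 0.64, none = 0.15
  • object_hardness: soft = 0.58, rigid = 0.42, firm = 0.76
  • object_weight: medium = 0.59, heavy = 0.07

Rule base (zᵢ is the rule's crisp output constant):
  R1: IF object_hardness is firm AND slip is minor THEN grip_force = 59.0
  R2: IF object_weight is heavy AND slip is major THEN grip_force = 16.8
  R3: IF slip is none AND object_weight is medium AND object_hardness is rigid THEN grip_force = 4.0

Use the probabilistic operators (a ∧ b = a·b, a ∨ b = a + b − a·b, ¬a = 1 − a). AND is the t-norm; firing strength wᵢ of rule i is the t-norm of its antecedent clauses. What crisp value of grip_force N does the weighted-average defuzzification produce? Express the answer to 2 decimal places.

R1 (z=59.0): firm=0.76, minor=0.41; AND[a·b] → w = 0.3116
R2 (z=16.8): heavy=0.07, major=0.64; AND[a·b] → w = 0.0448
R3 (z=4.0): none=0.15, medium=0.59, rigid=0.42; AND[a·b] → w = 0.0372
Weighted average = (0.3116·59.0 + 0.0448·16.8 + 0.0372·4.0) / (0.3116 + 0.0448 + 0.0372)
  = 19.2857 / 0.3936 = 49.00

49.00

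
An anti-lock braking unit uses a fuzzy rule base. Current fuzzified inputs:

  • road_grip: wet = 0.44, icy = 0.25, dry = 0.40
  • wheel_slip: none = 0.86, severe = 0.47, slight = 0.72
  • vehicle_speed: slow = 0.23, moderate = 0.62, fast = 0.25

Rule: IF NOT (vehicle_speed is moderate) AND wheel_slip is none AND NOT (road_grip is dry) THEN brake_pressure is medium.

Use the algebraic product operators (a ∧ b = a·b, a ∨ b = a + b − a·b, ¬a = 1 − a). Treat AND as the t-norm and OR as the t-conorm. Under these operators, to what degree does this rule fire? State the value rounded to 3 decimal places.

firing strength: ¬moderate=1−0.62=0.38, none=0.86, ¬dry=1−0.40=0.60; AND[a·b] → w = 0.1961

0.196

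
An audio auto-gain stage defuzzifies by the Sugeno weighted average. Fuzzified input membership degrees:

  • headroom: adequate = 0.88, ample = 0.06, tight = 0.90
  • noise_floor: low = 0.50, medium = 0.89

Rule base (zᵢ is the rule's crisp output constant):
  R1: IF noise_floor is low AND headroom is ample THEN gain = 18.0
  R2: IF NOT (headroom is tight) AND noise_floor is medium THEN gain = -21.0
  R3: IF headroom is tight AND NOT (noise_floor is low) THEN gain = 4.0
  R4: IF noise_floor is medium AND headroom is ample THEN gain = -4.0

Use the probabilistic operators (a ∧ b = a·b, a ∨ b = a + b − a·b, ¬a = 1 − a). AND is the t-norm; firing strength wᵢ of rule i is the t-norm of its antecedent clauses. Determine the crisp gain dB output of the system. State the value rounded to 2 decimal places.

0.41

R1 (z=18.0): low=0.50, ample=0.06; AND[a·b] → w = 0.0300
R2 (z=-21.0): ¬tight=1−0.90=0.10, medium=0.89; AND[a·b] → w = 0.0890
R3 (z=4.0): tight=0.90, ¬low=1−0.50=0.50; AND[a·b] → w = 0.4500
R4 (z=-4.0): medium=0.89, ample=0.06; AND[a·b] → w = 0.0534
Weighted average = (0.0300·18.0 + 0.0890·-21.0 + 0.4500·4.0 + 0.0534·-4.0) / (0.0300 + 0.0890 + 0.4500 + 0.0534)
  = 0.2574 / 0.6224 = 0.41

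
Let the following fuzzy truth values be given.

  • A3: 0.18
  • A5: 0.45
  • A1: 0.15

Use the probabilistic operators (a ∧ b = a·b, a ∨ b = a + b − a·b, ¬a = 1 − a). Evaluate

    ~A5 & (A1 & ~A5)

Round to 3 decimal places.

0.045

~A5 = 1 − 0.4500 = 0.5500
~A5 = 1 − 0.4500 = 0.5500
A1 & ~A5 = a·b on (0.1500, 0.5500) = 0.0825
~A5 & (A1 & ~A5) = a·b on (0.5500, 0.0825) = 0.0454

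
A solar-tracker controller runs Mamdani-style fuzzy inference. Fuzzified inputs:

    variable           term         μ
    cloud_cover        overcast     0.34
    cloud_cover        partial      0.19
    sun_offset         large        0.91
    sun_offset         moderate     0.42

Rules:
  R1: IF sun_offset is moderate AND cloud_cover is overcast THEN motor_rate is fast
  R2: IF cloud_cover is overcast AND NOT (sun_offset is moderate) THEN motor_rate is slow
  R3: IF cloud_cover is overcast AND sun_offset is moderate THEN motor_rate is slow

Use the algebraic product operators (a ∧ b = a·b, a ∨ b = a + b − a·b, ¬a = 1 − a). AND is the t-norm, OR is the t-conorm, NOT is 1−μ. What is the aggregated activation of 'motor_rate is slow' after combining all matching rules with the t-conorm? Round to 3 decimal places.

R1: moderate=0.42, overcast=0.34; AND[a·b] → w = 0.1428
R2: overcast=0.34, ¬moderate=1−0.42=0.58; AND[a·b] → w = 0.1972
R3: overcast=0.34, moderate=0.42; AND[a·b] → w = 0.1428
Rules with consequent 'slow': {R2, R3} → strengths 0.1972, 0.1428
Aggregate via t-conorm [a + b − a·b]: 0.3118

0.312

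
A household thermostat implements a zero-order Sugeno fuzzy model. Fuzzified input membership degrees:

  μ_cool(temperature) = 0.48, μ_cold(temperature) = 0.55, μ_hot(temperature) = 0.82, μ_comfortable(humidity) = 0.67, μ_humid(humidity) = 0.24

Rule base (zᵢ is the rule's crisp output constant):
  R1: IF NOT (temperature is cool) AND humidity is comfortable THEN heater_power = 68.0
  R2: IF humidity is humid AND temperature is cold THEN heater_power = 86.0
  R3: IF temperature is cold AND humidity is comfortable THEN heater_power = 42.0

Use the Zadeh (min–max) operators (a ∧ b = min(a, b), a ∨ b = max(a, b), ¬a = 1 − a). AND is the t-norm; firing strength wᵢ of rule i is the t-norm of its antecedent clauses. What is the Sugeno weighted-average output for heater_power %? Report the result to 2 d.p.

60.38

R1 (z=68.0): ¬cool=1−0.48=0.52, comfortable=0.67; AND[min(a, b)] → w = 0.52
R2 (z=86.0): humid=0.24, cold=0.55; AND[min(a, b)] → w = 0.24
R3 (z=42.0): cold=0.55, comfortable=0.67; AND[min(a, b)] → w = 0.55
Weighted average = (0.52·68.0 + 0.24·86.0 + 0.55·42.0) / (0.52 + 0.24 + 0.55)
  = 79.1000 / 1.3100 = 60.38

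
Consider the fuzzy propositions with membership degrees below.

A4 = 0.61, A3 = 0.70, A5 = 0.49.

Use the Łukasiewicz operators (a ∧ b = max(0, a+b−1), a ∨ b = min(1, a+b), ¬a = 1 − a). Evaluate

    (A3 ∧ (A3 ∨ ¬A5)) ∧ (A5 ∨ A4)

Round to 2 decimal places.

0.70

¬A5 = 1 − 0.49 = 0.51
A3 ∨ ¬A5 = min(1, a+b) on (0.70, 0.51) = 1.00
A3 ∧ (A3 ∨ ¬A5) = max(0, a+b−1) on (0.70, 1.00) = 0.70
A5 ∨ A4 = min(1, a+b) on (0.49, 0.61) = 1.00
(A3 ∧ (A3 ∨ ¬A5)) ∧ (A5 ∨ A4) = max(0, a+b−1) on (0.70, 1.00) = 0.70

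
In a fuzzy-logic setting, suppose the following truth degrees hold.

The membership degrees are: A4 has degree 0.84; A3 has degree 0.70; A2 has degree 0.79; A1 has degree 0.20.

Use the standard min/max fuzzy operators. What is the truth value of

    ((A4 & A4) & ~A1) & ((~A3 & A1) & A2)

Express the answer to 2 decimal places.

A4 & A4 = min(a, b) on (0.84, 0.84) = 0.84
~A1 = 1 − 0.20 = 0.80
(A4 & A4) & ~A1 = min(a, b) on (0.84, 0.80) = 0.80
~A3 = 1 − 0.70 = 0.30
~A3 & A1 = min(a, b) on (0.30, 0.20) = 0.20
(~A3 & A1) & A2 = min(a, b) on (0.20, 0.79) = 0.20
((A4 & A4) & ~A1) & ((~A3 & A1) & A2) = min(a, b) on (0.80, 0.20) = 0.20

0.20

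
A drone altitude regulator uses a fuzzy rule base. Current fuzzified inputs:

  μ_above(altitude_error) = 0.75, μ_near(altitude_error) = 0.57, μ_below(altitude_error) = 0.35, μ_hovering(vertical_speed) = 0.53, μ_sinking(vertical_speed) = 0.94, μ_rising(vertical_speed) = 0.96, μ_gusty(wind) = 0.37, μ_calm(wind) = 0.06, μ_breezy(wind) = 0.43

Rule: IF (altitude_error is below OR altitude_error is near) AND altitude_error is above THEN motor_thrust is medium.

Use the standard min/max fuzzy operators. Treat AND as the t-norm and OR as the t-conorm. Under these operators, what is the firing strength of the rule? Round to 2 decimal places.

firing strength: (below=0.35 OR near=0.57) = 0.57; AND[min(a, b)] with above=0.75 → w = 0.57

0.57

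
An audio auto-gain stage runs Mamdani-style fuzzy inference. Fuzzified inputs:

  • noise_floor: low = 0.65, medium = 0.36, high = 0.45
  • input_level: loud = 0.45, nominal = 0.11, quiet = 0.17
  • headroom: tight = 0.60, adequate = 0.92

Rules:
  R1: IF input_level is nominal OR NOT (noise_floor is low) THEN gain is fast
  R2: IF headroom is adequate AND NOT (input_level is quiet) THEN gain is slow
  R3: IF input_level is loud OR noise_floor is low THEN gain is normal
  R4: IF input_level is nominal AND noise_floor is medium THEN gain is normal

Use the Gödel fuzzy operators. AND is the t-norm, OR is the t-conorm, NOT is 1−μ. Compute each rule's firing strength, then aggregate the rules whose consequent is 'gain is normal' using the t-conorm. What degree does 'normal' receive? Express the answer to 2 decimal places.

0.65

R1: nominal=0.11, ¬low=1−0.65=0.35; OR[max(a, b)] → w = 0.35
R2: adequate=0.92, ¬quiet=1−0.17=0.83; AND[min(a, b)] → w = 0.83
R3: loud=0.45, low=0.65; OR[max(a, b)] → w = 0.65
R4: nominal=0.11, medium=0.36; AND[min(a, b)] → w = 0.11
Rules with consequent 'normal': {R3, R4} → strengths 0.65, 0.11
Aggregate via t-conorm [max(a, b)]: 0.65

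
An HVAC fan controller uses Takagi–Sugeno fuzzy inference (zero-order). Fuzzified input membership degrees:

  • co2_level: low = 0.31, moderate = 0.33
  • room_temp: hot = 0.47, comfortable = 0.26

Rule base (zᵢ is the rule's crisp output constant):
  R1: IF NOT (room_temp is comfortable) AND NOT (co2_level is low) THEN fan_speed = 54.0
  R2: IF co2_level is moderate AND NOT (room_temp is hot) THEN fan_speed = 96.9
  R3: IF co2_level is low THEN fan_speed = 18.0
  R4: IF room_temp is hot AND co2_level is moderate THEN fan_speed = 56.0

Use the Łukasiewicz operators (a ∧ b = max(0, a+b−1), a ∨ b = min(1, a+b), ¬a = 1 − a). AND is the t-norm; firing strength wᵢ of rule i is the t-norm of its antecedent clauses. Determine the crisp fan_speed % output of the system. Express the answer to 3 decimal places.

38.919

R1 (z=54.0): ¬comfortable=1−0.26=0.74, ¬low=1−0.31=0.69; AND[max(0, a+b−1)] → w = 0.43
R2 (z=96.9): moderate=0.33, ¬hot=1−0.47=0.53; AND[max(0, a+b−1)] → w = 0.00
R3 (z=18.0): low=0.31 → w = 0.31
R4 (z=56.0): hot=0.47, moderate=0.33; AND[max(0, a+b−1)] → w = 0.00
Weighted average = (0.43·54.0 + 0.00·96.9 + 0.31·18.0 + 0.00·56.0) / (0.43 + 0.00 + 0.31 + 0.00)
  = 28.8000 / 0.7400 = 38.919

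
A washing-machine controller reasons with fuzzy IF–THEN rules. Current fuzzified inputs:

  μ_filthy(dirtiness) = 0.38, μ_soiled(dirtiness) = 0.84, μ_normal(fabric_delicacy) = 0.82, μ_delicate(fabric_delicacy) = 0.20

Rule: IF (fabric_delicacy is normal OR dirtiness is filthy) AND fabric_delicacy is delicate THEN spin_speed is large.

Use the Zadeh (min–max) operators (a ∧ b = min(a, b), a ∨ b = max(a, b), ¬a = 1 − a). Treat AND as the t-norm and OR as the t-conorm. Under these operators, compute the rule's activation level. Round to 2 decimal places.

0.20

firing strength: (normal=0.82 OR filthy=0.38) = 0.82; AND[min(a, b)] with delicate=0.20 → w = 0.20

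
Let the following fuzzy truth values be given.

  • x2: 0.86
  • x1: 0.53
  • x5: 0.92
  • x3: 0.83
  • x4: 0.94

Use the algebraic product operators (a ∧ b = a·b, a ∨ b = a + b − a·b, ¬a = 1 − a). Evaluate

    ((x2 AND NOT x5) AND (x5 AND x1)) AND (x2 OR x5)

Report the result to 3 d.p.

NOT x5 = 1 − 0.9200 = 0.0800
x2 AND NOT x5 = a·b on (0.8600, 0.0800) = 0.0688
x5 AND x1 = a·b on (0.9200, 0.5300) = 0.4876
(x2 AND NOT x5) AND (x5 AND x1) = a·b on (0.0688, 0.4876) = 0.0335
x2 OR x5 = a + b − a·b on (0.8600, 0.9200) = 0.9888
((x2 AND NOT x5) AND (x5 AND x1)) AND (x2 OR x5) = a·b on (0.0335, 0.9888) = 0.0332

0.033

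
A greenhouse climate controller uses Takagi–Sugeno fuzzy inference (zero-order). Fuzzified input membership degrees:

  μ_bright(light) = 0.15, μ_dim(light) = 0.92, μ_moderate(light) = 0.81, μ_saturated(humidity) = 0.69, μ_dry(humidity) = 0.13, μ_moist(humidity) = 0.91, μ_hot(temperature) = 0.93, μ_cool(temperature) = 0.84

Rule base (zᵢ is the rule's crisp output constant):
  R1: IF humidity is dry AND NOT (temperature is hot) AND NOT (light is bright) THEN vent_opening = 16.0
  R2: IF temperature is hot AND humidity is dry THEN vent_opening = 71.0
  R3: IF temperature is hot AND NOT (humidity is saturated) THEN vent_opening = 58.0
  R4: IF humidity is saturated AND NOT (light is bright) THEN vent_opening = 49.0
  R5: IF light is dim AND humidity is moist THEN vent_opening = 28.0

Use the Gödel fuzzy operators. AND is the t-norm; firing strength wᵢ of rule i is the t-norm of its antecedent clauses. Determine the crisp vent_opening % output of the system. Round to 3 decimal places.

R1 (z=16.0): dry=0.13, ¬hot=1−0.93=0.07, ¬bright=1−0.15=0.85; AND[min(a, b)] → w = 0.07
R2 (z=71.0): hot=0.93, dry=0.13; AND[min(a, b)] → w = 0.13
R3 (z=58.0): hot=0.93, ¬saturated=1−0.69=0.31; AND[min(a, b)] → w = 0.31
R4 (z=49.0): saturated=0.69, ¬bright=1−0.15=0.85; AND[min(a, b)] → w = 0.69
R5 (z=28.0): dim=0.92, moist=0.91; AND[min(a, b)] → w = 0.91
Weighted average = (0.07·16.0 + 0.13·71.0 + 0.31·58.0 + 0.69·49.0 + 0.91·28.0) / (0.07 + 0.13 + 0.31 + 0.69 + 0.91)
  = 87.6200 / 2.1100 = 41.526

41.526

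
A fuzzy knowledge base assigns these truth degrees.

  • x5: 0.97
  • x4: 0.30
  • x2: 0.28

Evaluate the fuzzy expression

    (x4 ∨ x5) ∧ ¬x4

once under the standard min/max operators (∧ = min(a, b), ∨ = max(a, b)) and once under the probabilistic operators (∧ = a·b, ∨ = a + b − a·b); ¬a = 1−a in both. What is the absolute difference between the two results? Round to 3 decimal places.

0.015

Under standard min/max:
  x4 ∨ x5 = max(a, b) on (0.30, 0.97) = 0.97
  ¬x4 = 1 − 0.30 = 0.70
  (x4 ∨ x5) ∧ ¬x4 = min(a, b) on (0.97, 0.70) = 0.70
  → value = 0.7000
Under probabilistic:
  x4 ∨ x5 = a + b − a·b on (0.3000, 0.9700) = 0.9790
  ¬x4 = 1 − 0.3000 = 0.7000
  (x4 ∨ x5) ∧ ¬x4 = a·b on (0.9790, 0.7000) = 0.6853
  → value = 0.6853
|0.7000 − 0.6853| = 0.015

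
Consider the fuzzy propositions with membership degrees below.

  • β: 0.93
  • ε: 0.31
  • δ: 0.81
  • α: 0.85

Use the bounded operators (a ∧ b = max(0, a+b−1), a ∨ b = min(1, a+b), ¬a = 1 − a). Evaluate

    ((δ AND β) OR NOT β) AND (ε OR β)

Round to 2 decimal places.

0.81

δ AND β = max(0, a+b−1) on (0.81, 0.93) = 0.74
NOT β = 1 − 0.93 = 0.07
(δ AND β) OR NOT β = min(1, a+b) on (0.74, 0.07) = 0.81
ε OR β = min(1, a+b) on (0.31, 0.93) = 1.00
((δ AND β) OR NOT β) AND (ε OR β) = max(0, a+b−1) on (0.81, 1.00) = 0.81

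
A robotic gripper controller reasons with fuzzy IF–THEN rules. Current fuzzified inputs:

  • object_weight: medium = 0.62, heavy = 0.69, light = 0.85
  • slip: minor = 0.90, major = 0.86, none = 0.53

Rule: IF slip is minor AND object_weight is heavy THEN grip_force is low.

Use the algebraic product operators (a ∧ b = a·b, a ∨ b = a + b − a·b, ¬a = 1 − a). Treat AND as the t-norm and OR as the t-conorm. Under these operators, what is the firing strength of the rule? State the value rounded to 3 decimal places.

firing strength: minor=0.90, heavy=0.69; AND[a·b] → w = 0.6210

0.621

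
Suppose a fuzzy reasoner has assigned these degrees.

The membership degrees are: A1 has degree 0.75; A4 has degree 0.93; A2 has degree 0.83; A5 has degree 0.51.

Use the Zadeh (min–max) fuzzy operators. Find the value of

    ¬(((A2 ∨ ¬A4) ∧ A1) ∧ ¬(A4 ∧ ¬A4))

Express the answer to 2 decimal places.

0.25

¬A4 = 1 − 0.93 = 0.07
A2 ∨ ¬A4 = max(a, b) on (0.83, 0.07) = 0.83
(A2 ∨ ¬A4) ∧ A1 = min(a, b) on (0.83, 0.75) = 0.75
¬A4 = 1 − 0.93 = 0.07
A4 ∧ ¬A4 = min(a, b) on (0.93, 0.07) = 0.07
¬(A4 ∧ ¬A4) = 1 − 0.07 = 0.93
((A2 ∨ ¬A4) ∧ A1) ∧ ¬(A4 ∧ ¬A4) = min(a, b) on (0.75, 0.93) = 0.75
¬(((A2 ∨ ¬A4) ∧ A1) ∧ ¬(A4 ∧ ¬A4)) = 1 − 0.75 = 0.25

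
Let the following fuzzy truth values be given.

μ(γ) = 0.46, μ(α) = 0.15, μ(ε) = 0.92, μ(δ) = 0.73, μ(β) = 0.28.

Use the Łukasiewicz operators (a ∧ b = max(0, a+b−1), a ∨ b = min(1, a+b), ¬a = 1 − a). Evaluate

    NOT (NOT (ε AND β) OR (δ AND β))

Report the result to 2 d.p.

ε AND β = max(0, a+b−1) on (0.92, 0.28) = 0.20
NOT (ε AND β) = 1 − 0.20 = 0.80
δ AND β = max(0, a+b−1) on (0.73, 0.28) = 0.01
NOT (ε AND β) OR (δ AND β) = min(1, a+b) on (0.80, 0.01) = 0.81
NOT (NOT (ε AND β) OR (δ AND β)) = 1 − 0.81 = 0.19

0.19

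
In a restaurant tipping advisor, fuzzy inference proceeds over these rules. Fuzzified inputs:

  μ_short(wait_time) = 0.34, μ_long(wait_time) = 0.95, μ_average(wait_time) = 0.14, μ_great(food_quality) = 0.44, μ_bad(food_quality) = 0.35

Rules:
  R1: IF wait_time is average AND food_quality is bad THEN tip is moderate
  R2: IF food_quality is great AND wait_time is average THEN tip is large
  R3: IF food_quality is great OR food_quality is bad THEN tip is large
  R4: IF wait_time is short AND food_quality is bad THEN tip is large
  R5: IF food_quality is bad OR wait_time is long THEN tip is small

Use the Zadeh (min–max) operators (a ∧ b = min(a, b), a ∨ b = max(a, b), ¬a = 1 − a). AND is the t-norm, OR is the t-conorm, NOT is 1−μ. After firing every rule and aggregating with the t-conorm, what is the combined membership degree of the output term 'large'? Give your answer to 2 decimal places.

0.44

R1: average=0.14, bad=0.35; AND[min(a, b)] → w = 0.14
R2: great=0.44, average=0.14; AND[min(a, b)] → w = 0.14
R3: great=0.44, bad=0.35; OR[max(a, b)] → w = 0.44
R4: short=0.34, bad=0.35; AND[min(a, b)] → w = 0.34
R5: bad=0.35, long=0.95; OR[max(a, b)] → w = 0.95
Rules with consequent 'large': {R2, R3, R4} → strengths 0.14, 0.44, 0.34
Aggregate via t-conorm [max(a, b)]: 0.44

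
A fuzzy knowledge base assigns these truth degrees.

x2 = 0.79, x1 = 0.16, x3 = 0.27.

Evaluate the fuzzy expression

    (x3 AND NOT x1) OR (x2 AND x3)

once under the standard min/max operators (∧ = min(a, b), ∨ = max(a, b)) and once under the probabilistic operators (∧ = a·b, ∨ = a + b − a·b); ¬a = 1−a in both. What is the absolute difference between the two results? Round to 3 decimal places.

Under standard min/max:
  NOT x1 = 1 − 0.16 = 0.84
  x3 AND NOT x1 = min(a, b) on (0.27, 0.84) = 0.27
  x2 AND x3 = min(a, b) on (0.79, 0.27) = 0.27
  (x3 AND NOT x1) OR (x2 AND x3) = max(a, b) on (0.27, 0.27) = 0.27
  → value = 0.2700
Under probabilistic:
  NOT x1 = 1 − 0.1600 = 0.8400
  x3 AND NOT x1 = a·b on (0.2700, 0.8400) = 0.2268
  x2 AND x3 = a·b on (0.7900, 0.2700) = 0.2133
  (x3 AND NOT x1) OR (x2 AND x3) = a + b − a·b on (0.2268, 0.2133) = 0.3917
  → value = 0.3917
|0.2700 − 0.3917| = 0.122

0.122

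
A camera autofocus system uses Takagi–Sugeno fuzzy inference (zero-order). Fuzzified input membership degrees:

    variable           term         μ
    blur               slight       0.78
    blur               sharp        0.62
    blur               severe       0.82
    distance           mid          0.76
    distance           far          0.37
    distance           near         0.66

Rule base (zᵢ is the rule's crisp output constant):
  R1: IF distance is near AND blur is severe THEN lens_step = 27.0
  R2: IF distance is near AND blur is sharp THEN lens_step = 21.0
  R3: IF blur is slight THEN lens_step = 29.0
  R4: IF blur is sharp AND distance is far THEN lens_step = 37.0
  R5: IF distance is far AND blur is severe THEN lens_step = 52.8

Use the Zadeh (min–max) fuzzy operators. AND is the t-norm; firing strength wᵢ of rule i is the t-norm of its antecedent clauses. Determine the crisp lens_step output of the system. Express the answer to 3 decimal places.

R1 (z=27.0): near=0.66, severe=0.82; AND[min(a, b)] → w = 0.66
R2 (z=21.0): near=0.66, sharp=0.62; AND[min(a, b)] → w = 0.62
R3 (z=29.0): slight=0.78 → w = 0.78
R4 (z=37.0): sharp=0.62, far=0.37; AND[min(a, b)] → w = 0.37
R5 (z=52.8): far=0.37, severe=0.82; AND[min(a, b)] → w = 0.37
Weighted average = (0.66·27.0 + 0.62·21.0 + 0.78·29.0 + 0.37·37.0 + 0.37·52.8) / (0.66 + 0.62 + 0.78 + 0.37 + 0.37)
  = 86.6860 / 2.8000 = 30.959

30.959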